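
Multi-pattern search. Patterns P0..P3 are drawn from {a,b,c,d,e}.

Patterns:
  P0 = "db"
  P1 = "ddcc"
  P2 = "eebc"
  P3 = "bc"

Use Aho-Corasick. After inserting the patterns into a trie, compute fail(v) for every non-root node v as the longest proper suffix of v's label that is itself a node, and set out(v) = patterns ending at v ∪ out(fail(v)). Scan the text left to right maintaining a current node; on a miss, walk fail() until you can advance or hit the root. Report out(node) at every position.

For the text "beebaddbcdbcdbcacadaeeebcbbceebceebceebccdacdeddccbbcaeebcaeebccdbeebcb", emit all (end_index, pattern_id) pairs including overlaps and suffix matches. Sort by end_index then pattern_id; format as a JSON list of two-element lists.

Build automaton:
Trie nodes:
  n0 'ε': b→10 d→1 e→6
  n1 'd': b→2 d→3
  n2 'db': ·  [P0 ends]
  n3 'dd': c→4
  n4 'ddc': c→5
  n5 'ddcc': ·  [P1 ends]
  n6 'e': e→7
  n7 'ee': b→8
  n8 'eeb': c→9
  n9 'eebc': ·  [P2 ends]
  n10 'b': c→11
  n11 'bc': ·  [P3 ends]

BFS fail/out derivation:
  fail(1) 'd': from fail(0)=0 chase 'd': 0 ⇒ 0;  out=∅∪out(0)=∅
  fail(6) 'e': from fail(0)=0 chase 'e': 0 ⇒ 0;  out=∅∪out(0)=∅
  fail(10) 'b': from fail(0)=0 chase 'b': 0 ⇒ 0;  out=∅∪out(0)=∅
  fail(2) 'db': from fail(1)=0 chase 'b': 0 ⇒ 10;  out={0}∪out(10)={0}
  fail(3) 'dd': from fail(1)=0 chase 'd': 0 ⇒ 1;  out=∅∪out(1)=∅
  fail(7) 'ee': from fail(6)=0 chase 'e': 0 ⇒ 6;  out=∅∪out(6)=∅
  fail(11) 'bc': from fail(10)=0 chase 'c': 0 ⇒ 0;  out={3}∪out(0)={3}
  fail(4) 'ddc': from fail(3)=1 chase 'c': 1→0 ⇒ 0;  out=∅∪out(0)=∅
  fail(8) 'eeb': from fail(7)=6 chase 'b': 6→0 ⇒ 10;  out=∅∪out(10)=∅
  fail(5) 'ddcc': from fail(4)=0 chase 'c': 0 ⇒ 0;  out={1}∪out(0)={1}
  fail(9) 'eebc': from fail(8)=10 chase 'c': 10 ⇒ 11;  out={2}∪out(11)={2,3}

Text stream:
pos 0 'b': at 10
pos 1 'e': at 6 (fail-walked)
pos 2 'e': at 7
pos 3 'b': at 8
pos 4 'a': at 0 (fail-walked)
pos 5 'd': at 1
pos 6 'd': at 3
pos 7 'b': at 2 (fail-walked)  ** P0@[6:7]
pos 8 'c': at 11 (fail-walked)  ** P3@[7:8]
pos 9 'd': at 1 (fail-walked)
pos 10 'b': at 2  ** P0@[9:10]
pos 11 'c': at 11 (fail-walked)  ** P3@[10:11]
pos 12 'd': at 1 (fail-walked)
pos 13 'b': at 2  ** P0@[12:13]
pos 14 'c': at 11 (fail-walked)  ** P3@[13:14]
pos 15 'a': at 0 (fail-walked)
pos 16 'c': at 0
pos 17 'a': at 0
pos 18 'd': at 1
pos 19 'a': at 0 (fail-walked)
pos 20 'e': at 6
pos 21 'e': at 7
pos 22 'e': at 7 (fail-walked)
pos 23 'b': at 8
pos 24 'c': at 9  ** P2@[21:24],P3@[23:24]
pos 25 'b': at 10 (fail-walked)
pos 26 'b': at 10 (fail-walked)
pos 27 'c': at 11  ** P3@[26:27]
pos 28 'e': at 6 (fail-walked)
pos 29 'e': at 7
pos 30 'b': at 8
pos 31 'c': at 9  ** P2@[28:31],P3@[30:31]
pos 32 'e': at 6 (fail-walked)
pos 33 'e': at 7
pos 34 'b': at 8
pos 35 'c': at 9  ** P2@[32:35],P3@[34:35]
pos 36 'e': at 6 (fail-walked)
pos 37 'e': at 7
pos 38 'b': at 8
pos 39 'c': at 9  ** P2@[36:39],P3@[38:39]
pos 40 'c': at 0 (fail-walked)
pos 41 'd': at 1
pos 42 'a': at 0 (fail-walked)
pos 43 'c': at 0
pos 44 'd': at 1
pos 45 'e': at 6 (fail-walked)
pos 46 'd': at 1 (fail-walked)
pos 47 'd': at 3
pos 48 'c': at 4
pos 49 'c': at 5  ** P1@[46:49]
pos 50 'b': at 10 (fail-walked)
pos 51 'b': at 10 (fail-walked)
pos 52 'c': at 11  ** P3@[51:52]
pos 53 'a': at 0 (fail-walked)
pos 54 'e': at 6
pos 55 'e': at 7
pos 56 'b': at 8
pos 57 'c': at 9  ** P2@[54:57],P3@[56:57]
pos 58 'a': at 0 (fail-walked)
pos 59 'e': at 6
pos 60 'e': at 7
pos 61 'b': at 8
pos 62 'c': at 9  ** P2@[59:62],P3@[61:62]
pos 63 'c': at 0 (fail-walked)
pos 64 'd': at 1
pos 65 'b': at 2  ** P0@[64:65]
pos 66 'e': at 6 (fail-walked)
pos 67 'e': at 7
pos 68 'b': at 8
pos 69 'c': at 9  ** P2@[66:69],P3@[68:69]
pos 70 'b': at 10 (fail-walked)

Result: [[7,0],[8,3],[10,0],[11,3],[13,0],[14,3],[24,2],[24,3],[27,3],[31,2],[31,3],[35,2],[35,3],[39,2],[39,3],[49,1],[52,3],[57,2],[57,3],[62,2],[62,3],[65,0],[69,2],[69,3]]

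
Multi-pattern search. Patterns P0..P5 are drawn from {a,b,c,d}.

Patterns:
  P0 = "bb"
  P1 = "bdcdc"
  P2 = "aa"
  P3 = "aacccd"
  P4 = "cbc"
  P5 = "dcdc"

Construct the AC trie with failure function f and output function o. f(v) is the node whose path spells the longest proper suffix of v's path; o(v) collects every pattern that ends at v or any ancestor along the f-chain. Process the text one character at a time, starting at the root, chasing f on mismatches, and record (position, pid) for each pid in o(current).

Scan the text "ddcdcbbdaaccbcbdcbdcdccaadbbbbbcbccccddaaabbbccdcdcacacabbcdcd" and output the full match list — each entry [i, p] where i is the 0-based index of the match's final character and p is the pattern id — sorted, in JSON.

Build:
Trie nodes:
  0='ε' goto a→7 b→1 c→13 d→16
  1='b' goto b→2 d→3
  2='bb' goto ·  [P0 ends]
  3='bd' goto c→4
  4='bdc' goto d→5
  5='bdcd' goto c→6
  6='bdcdc' goto ·  [P1 ends]
  7='a' goto a→8
  8='aa' goto c→9  [P2 ends]
  9='aac' goto c→10
  10='aacc' goto c→11
  11='aaccc' goto d→12
  12='aacccd' goto ·  [P3 ends]
  13='c' goto b→14
  14='cb' goto c→15
  15='cbc' goto ·  [P4 ends]
  16='d' goto c→17
  17='dc' goto d→18
  18='dcd' goto c→19
  19='dcdc' goto ·  [P5 ends]

Failure links (BFS by depth):
  n1('b'): parent n0 fail=0; on 'b' 0 → fail=0;  out ∅∪∅=∅
  n7('a'): parent n0 fail=0; on 'a' 0 → fail=0;  out ∅∪∅=∅
  n13('c'): parent n0 fail=0; on 'c' 0 → fail=0;  out ∅∪∅=∅
  n16('d'): parent n0 fail=0; on 'd' 0 → fail=0;  out ∅∪∅=∅
  n2('bb'): parent n1 fail=0; on 'b' 0 → fail=1;  out {0}∪∅={0}
  n3('bd'): parent n1 fail=0; on 'd' 0 → fail=16;  out ∅∪∅=∅
  n8('aa'): parent n7 fail=0; on 'a' 0 → fail=7;  out {2}∪∅={2}
  n14('cb'): parent n13 fail=0; on 'b' 0 → fail=1;  out ∅∪∅=∅
  n17('dc'): parent n16 fail=0; on 'c' 0 → fail=13;  out ∅∪∅=∅
  n4('bdc'): parent n3 fail=16; on 'c' 16 → fail=17;  out ∅∪∅=∅
  n9('aac'): parent n8 fail=7; on 'c' 7→0 → fail=13;  out ∅∪∅=∅
  n15('cbc'): parent n14 fail=1; on 'c' 1→0 → fail=13;  out {4}∪∅={4}
  n18('dcd'): parent n17 fail=13; on 'd' 13→0 → fail=16;  out ∅∪∅=∅
  n5('bdcd'): parent n4 fail=17; on 'd' 17 → fail=18;  out ∅∪∅=∅
  n10('aacc'): parent n9 fail=13; on 'c' 13→0 → fail=13;  out ∅∪∅=∅
  n19('dcdc'): parent n18 fail=16; on 'c' 16 → fail=17;  out {5}∪∅={5}
  n6('bdcdc'): parent n5 fail=18; on 'c' 18 → fail=19;  out {1}∪{5}={1,5}
  n11('aaccc'): parent n10 fail=13; on 'c' 13→0 → fail=13;  out ∅∪∅=∅
  n12('aacccd'): parent n11 fail=13; on 'd' 13→0 → fail=16;  out {3}∪∅={3}

Scan:
pos 0 'd': at 16
pos 1 'd': at 16 ·f
pos 2 'c': at 17
pos 3 'd': at 18
pos 4 'c': at 19  emit P5@[1:4]
pos 5 'b': at 14 ·f
pos 6 'b': at 2 ·f  emit P0@[5:6]
pos 7 'd': at 3 ·f
pos 8 'a': at 7 ·f
pos 9 'a': at 8  emit P2@[8:9]
pos 10 'c': at 9
pos 11 'c': at 10
pos 12 'b': at 14 ·f
pos 13 'c': at 15  emit P4@[11:13]
pos 14 'b': at 14 ·f
pos 15 'd': at 3 ·f
pos 16 'c': at 4
pos 17 'b': at 14 ·f
pos 18 'd': at 3 ·f
pos 19 'c': at 4
pos 20 'd': at 5
pos 21 'c': at 6  emit P1@[17:21],P5@[18:21]
pos 22 'c': at 13 ·f
pos 23 'a': at 7 ·f
pos 24 'a': at 8  emit P2@[23:24]
pos 25 'd': at 16 ·f
pos 26 'b': at 1 ·f
pos 27 'b': at 2  emit P0@[26:27]
pos 28 'b': at 2 ·f  emit P0@[27:28]
pos 29 'b': at 2 ·f  emit P0@[28:29]
pos 30 'b': at 2 ·f  emit P0@[29:30]
pos 31 'c': at 13 ·f
pos 32 'b': at 14
pos 33 'c': at 15  emit P4@[31:33]
pos 34 'c': at 13 ·f
pos 35 'c': at 13 ·f
pos 36 'c': at 13 ·f
pos 37 'd': at 16 ·f
pos 38 'd': at 16 ·f
pos 39 'a': at 7 ·f
pos 40 'a': at 8  emit P2@[39:40]
pos 41 'a': at 8 ·f  emit P2@[40:41]
pos 42 'b': at 1 ·f
pos 43 'b': at 2  emit P0@[42:43]
pos 44 'b': at 2 ·f  emit P0@[43:44]
pos 45 'c': at 13 ·f
pos 46 'c': at 13 ·f
pos 47 'd': at 16 ·f
pos 48 'c': at 17
pos 49 'd': at 18
pos 50 'c': at 19  emit P5@[47:50]
pos 51 'a': at 7 ·f
pos 52 'c': at 13 ·f
pos 53 'a': at 7 ·f
pos 54 'c': at 13 ·f
pos 55 'a': at 7 ·f
pos 56 'b': at 1 ·f
pos 57 'b': at 2  emit P0@[56:57]
pos 58 'c': at 13 ·f
pos 59 'd': at 16 ·f
pos 60 'c': at 17
pos 61 'd': at 18

Result: [[4,5],[6,0],[9,2],[13,4],[21,1],[21,5],[24,2],[27,0],[28,0],[29,0],[30,0],[33,4],[40,2],[41,2],[43,0],[44,0],[50,5],[57,0]]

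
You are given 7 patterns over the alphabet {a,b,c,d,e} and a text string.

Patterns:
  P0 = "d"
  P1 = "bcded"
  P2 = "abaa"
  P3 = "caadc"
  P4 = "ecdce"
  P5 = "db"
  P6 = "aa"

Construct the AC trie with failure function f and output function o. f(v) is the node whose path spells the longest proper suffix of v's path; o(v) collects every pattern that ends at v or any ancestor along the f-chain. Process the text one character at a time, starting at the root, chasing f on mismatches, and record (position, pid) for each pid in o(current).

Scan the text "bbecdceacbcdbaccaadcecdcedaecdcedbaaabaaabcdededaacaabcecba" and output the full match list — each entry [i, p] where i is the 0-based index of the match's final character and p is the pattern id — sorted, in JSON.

Construct AC machine:
Trie nodes:
  0='ε' goto a→7 b→2 c→11 d→1 e→16
  1='d' goto b→21  ←P0
  2='b' goto c→3
  3='bc' goto d→4
  4='bcd' goto e→5
  5='bcde' goto d→6
  6='bcded' goto ·  ←P1
  7='a' goto a→22 b→8
  8='ab' goto a→9
  9='aba' goto a→10
  10='abaa' goto ·  ←P2
  11='c' goto a→12
  12='ca' goto a→13
  13='caa' goto d→14
  14='caad' goto c→15
  15='caadc' goto ·  ←P3
  16='e' goto c→17
  17='ec' goto d→18
  18='ecd' goto c→19
  19='ecdc' goto e→20
  20='ecdce' goto ·  ←P4
  21='db' goto ·  ←P5
  22='aa' goto ·  ←P6

Failure links (BFS by depth):
  n1('d'): parent n0 fail=0; on 'd' 0 → fail=0;  out {0}∪∅={0}
  n2('b'): parent n0 fail=0; on 'b' 0 → fail=0;  out ∅∪∅=∅
  n7('a'): parent n0 fail=0; on 'a' 0 → fail=0;  out ∅∪∅=∅
  n11('c'): parent n0 fail=0; on 'c' 0 → fail=0;  out ∅∪∅=∅
  n16('e'): parent n0 fail=0; on 'e' 0 → fail=0;  out ∅∪∅=∅
  n3('bc'): parent n2 fail=0; on 'c' 0 → fail=11;  out ∅∪∅=∅
  n8('ab'): parent n7 fail=0; on 'b' 0 → fail=2;  out ∅∪∅=∅
  n12('ca'): parent n11 fail=0; on 'a' 0 → fail=7;  out ∅∪∅=∅
  n17('ec'): parent n16 fail=0; on 'c' 0 → fail=11;  out ∅∪∅=∅
  n21('db'): parent n1 fail=0; on 'b' 0 → fail=2;  out {5}∪∅={5}
  n22('aa'): parent n7 fail=0; on 'a' 0 → fail=7;  out {6}∪∅={6}
  n4('bcd'): parent n3 fail=11; on 'd' 11→0 → fail=1;  out ∅∪{0}={0}
  n9('aba'): parent n8 fail=2; on 'a' 2→0 → fail=7;  out ∅∪∅=∅
  n13('caa'): parent n12 fail=7; on 'a' 7 → fail=22;  out ∅∪{6}={6}
  n18('ecd'): parent n17 fail=11; on 'd' 11→0 → fail=1;  out ∅∪{0}={0}
  n5('bcde'): parent n4 fail=1; on 'e' 1→0 → fail=16;  out ∅∪∅=∅
  n10('abaa'): parent n9 fail=7; on 'a' 7 → fail=22;  out {2}∪{6}={2,6}
  n14('caad'): parent n13 fail=22; on 'd' 22→7→0 → fail=1;  out ∅∪{0}={0}
  n19('ecdc'): parent n18 fail=1; on 'c' 1→0 → fail=11;  out ∅∪∅=∅
  n6('bcded'): parent n5 fail=16; on 'd' 16→0 → fail=1;  out {1}∪{0}={0,1}
  n15('caadc'): parent n14 fail=1; on 'c' 1→0 → fail=11;  out {3}∪∅={3}
  n20('ecdce'): parent n19 fail=11; on 'e' 11→0 → fail=16;  out {4}∪∅={4}

Run:
pos 0 'b': at 2
pos 1 'b': at 2 ·f
pos 2 'e': at 16 ·f
pos 3 'c': at 17
pos 4 'd': at 18  ** P0@[4:4]
pos 5 'c': at 19
pos 6 'e': at 20  ** P4@[2:6]
pos 7 'a': at 7 ·f
pos 8 'c': at 11 ·f
pos 9 'b': at 2 ·f
pos 10 'c': at 3
pos 11 'd': at 4  ** P0@[11:11]
pos 12 'b': at 21 ·f  ** P5@[11:12]
pos 13 'a': at 7 ·f
pos 14 'c': at 11 ·f
pos 15 'c': at 11 ·f
pos 16 'a': at 12
pos 17 'a': at 13  ** P6@[16:17]
pos 18 'd': at 14  ** P0@[18:18]
pos 19 'c': at 15  ** P3@[15:19]
pos 20 'e': at 16 ·f
pos 21 'c': at 17
pos 22 'd': at 18  ** P0@[22:22]
pos 23 'c': at 19
pos 24 'e': at 20  ** P4@[20:24]
pos 25 'd': at 1 ·f  ** P0@[25:25]
pos 26 'a': at 7 ·f
pos 27 'e': at 16 ·f
pos 28 'c': at 17
pos 29 'd': at 18  ** P0@[29:29]
pos 30 'c': at 19
pos 31 'e': at 20  ** P4@[27:31]
pos 32 'd': at 1 ·f  ** P0@[32:32]
pos 33 'b': at 21  ** P5@[32:33]
pos 34 'a': at 7 ·f
pos 35 'a': at 22  ** P6@[34:35]
pos 36 'a': at 22 ·f  ** P6@[35:36]
pos 37 'b': at 8 ·f
pos 38 'a': at 9
pos 39 'a': at 10  ** P2@[36:39],P6@[38:39]
pos 40 'a': at 22 ·f  ** P6@[39:40]
pos 41 'b': at 8 ·f
pos 42 'c': at 3 ·f
pos 43 'd': at 4  ** P0@[43:43]
pos 44 'e': at 5
pos 45 'd': at 6  ** P0@[45:45],P1@[41:45]
pos 46 'e': at 16 ·f
pos 47 'd': at 1 ·f  ** P0@[47:47]
pos 48 'a': at 7 ·f
pos 49 'a': at 22  ** P6@[48:49]
pos 50 'c': at 11 ·f
pos 51 'a': at 12
pos 52 'a': at 13  ** P6@[51:52]
pos 53 'b': at 8 ·f
pos 54 'c': at 3 ·f
pos 55 'e': at 16 ·f
pos 56 'c': at 17
pos 57 'b': at 2 ·f
pos 58 'a': at 7 ·f

Matches: [[4,0],[6,4],[11,0],[12,5],[17,6],[18,0],[19,3],[22,0],[24,4],[25,0],[29,0],[31,4],[32,0],[33,5],[35,6],[36,6],[39,2],[39,6],[40,6],[43,0],[45,0],[45,1],[47,0],[49,6],[52,6]]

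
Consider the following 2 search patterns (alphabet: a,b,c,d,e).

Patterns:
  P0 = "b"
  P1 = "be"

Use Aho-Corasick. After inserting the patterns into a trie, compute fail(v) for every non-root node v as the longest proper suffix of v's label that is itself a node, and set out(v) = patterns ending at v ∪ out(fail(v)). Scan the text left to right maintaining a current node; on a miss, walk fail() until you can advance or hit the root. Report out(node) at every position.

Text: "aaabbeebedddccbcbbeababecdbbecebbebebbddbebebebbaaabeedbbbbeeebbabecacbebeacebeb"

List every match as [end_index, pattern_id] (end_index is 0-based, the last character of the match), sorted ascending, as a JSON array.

Construct AC machine:
Trie (insert patterns):
  n0 'ε': b→1
  n1 'b': e→2  ←P0
  n2 'be': ·  ←P1

BFS fail/out derivation:
  n1('b'): parent n0 fail=0; on 'b' 0 → fail=0;  out {0}∪∅={0}
  n2('be'): parent n1 fail=0; on 'e' 0 → fail=0;  out {1}∪∅={1}

Text stream:
i=0 'a': node 0→0
i=1 'a': node 0→0
i=2 'a': node 0→0
i=3 'b': node 0→1  emit P0@[3:3]
i=4 'b': node 1→1 (fail-walked)  emit P0@[4:4]
i=5 'e': node 1→2  emit P1@[4:5]
i=6 'e': node 2→0 (fail-walked)
i=7 'b': node 0→1  emit P0@[7:7]
i=8 'e': node 1→2  emit P1@[7:8]
i=9 'd': node 2→0 (fail-walked)
i=10 'd': node 0→0
i=11 'd': node 0→0
i=12 'c': node 0→0
i=13 'c': node 0→0
i=14 'b': node 0→1  emit P0@[14:14]
i=15 'c': node 1→0 (fail-walked)
i=16 'b': node 0→1  emit P0@[16:16]
i=17 'b': node 1→1 (fail-walked)  emit P0@[17:17]
i=18 'e': node 1→2  emit P1@[17:18]
i=19 'a': node 2→0 (fail-walked)
i=20 'b': node 0→1  emit P0@[20:20]
i=21 'a': node 1→0 (fail-walked)
i=22 'b': node 0→1  emit P0@[22:22]
i=23 'e': node 1→2  emit P1@[22:23]
i=24 'c': node 2→0 (fail-walked)
i=25 'd': node 0→0
i=26 'b': node 0→1  emit P0@[26:26]
i=27 'b': node 1→1 (fail-walked)  emit P0@[27:27]
i=28 'e': node 1→2  emit P1@[27:28]
i=29 'c': node 2→0 (fail-walked)
i=30 'e': node 0→0
i=31 'b': node 0→1  emit P0@[31:31]
i=32 'b': node 1→1 (fail-walked)  emit P0@[32:32]
i=33 'e': node 1→2  emit P1@[32:33]
i=34 'b': node 2→1 (fail-walked)  emit P0@[34:34]
i=35 'e': node 1→2  emit P1@[34:35]
i=36 'b': node 2→1 (fail-walked)  emit P0@[36:36]
i=37 'b': node 1→1 (fail-walked)  emit P0@[37:37]
i=38 'd': node 1→0 (fail-walked)
i=39 'd': node 0→0
i=40 'b': node 0→1  emit P0@[40:40]
i=41 'e': node 1→2  emit P1@[40:41]
i=42 'b': node 2→1 (fail-walked)  emit P0@[42:42]
i=43 'e': node 1→2  emit P1@[42:43]
i=44 'b': node 2→1 (fail-walked)  emit P0@[44:44]
i=45 'e': node 1→2  emit P1@[44:45]
i=46 'b': node 2→1 (fail-walked)  emit P0@[46:46]
i=47 'b': node 1→1 (fail-walked)  emit P0@[47:47]
i=48 'a': node 1→0 (fail-walked)
i=49 'a': node 0→0
i=50 'a': node 0→0
i=51 'b': node 0→1  emit P0@[51:51]
i=52 'e': node 1→2  emit P1@[51:52]
i=53 'e': node 2→0 (fail-walked)
i=54 'd': node 0→0
i=55 'b': node 0→1  emit P0@[55:55]
i=56 'b': node 1→1 (fail-walked)  emit P0@[56:56]
i=57 'b': node 1→1 (fail-walked)  emit P0@[57:57]
i=58 'b': node 1→1 (fail-walked)  emit P0@[58:58]
i=59 'e': node 1→2  emit P1@[58:59]
i=60 'e': node 2→0 (fail-walked)
i=61 'e': node 0→0
i=62 'b': node 0→1  emit P0@[62:62]
i=63 'b': node 1→1 (fail-walked)  emit P0@[63:63]
i=64 'a': node 1→0 (fail-walked)
i=65 'b': node 0→1  emit P0@[65:65]
i=66 'e': node 1→2  emit P1@[65:66]
i=67 'c': node 2→0 (fail-walked)
i=68 'a': node 0→0
i=69 'c': node 0→0
i=70 'b': node 0→1  emit P0@[70:70]
i=71 'e': node 1→2  emit P1@[70:71]
i=72 'b': node 2→1 (fail-walked)  emit P0@[72:72]
i=73 'e': node 1→2  emit P1@[72:73]
i=74 'a': node 2→0 (fail-walked)
i=75 'c': node 0→0
i=76 'e': node 0→0
i=77 'b': node 0→1  emit P0@[77:77]
i=78 'e': node 1→2  emit P1@[77:78]
i=79 'b': node 2→1 (fail-walked)  emit P0@[79:79]

Result: [[3,0],[4,0],[5,1],[7,0],[8,1],[14,0],[16,0],[17,0],[18,1],[20,0],[22,0],[23,1],[26,0],[27,0],[28,1],[31,0],[32,0],[33,1],[34,0],[35,1],[36,0],[37,0],[40,0],[41,1],[42,0],[43,1],[44,0],[45,1],[46,0],[47,0],[51,0],[52,1],[55,0],[56,0],[57,0],[58,0],[59,1],[62,0],[63,0],[65,0],[66,1],[70,0],[71,1],[72,0],[73,1],[77,0],[78,1],[79,0]]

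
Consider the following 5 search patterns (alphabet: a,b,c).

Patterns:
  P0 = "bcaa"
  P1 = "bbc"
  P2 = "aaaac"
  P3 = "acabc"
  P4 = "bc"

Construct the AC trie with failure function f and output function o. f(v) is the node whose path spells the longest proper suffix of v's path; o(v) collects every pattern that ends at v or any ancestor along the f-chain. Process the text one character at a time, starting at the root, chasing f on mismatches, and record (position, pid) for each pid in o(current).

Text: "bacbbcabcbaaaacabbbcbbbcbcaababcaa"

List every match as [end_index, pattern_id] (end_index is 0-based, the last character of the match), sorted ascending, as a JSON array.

Construct AC machine:
Trie nodes:
  n0 'ε': a→7 b→1
  n1 'b': b→5 c→2
  n2 'bc': a→3  [P4 ends]
  n3 'bca': a→4
  n4 'bcaa': ·  [P0 ends]
  n5 'bb': c→6
  n6 'bbc': ·  [P1 ends]
  n7 'a': a→8 c→12
  n8 'aa': a→9
  n9 'aaa': a→10
  n10 'aaaa': c→11
  n11 'aaaac': ·  [P2 ends]
  n12 'ac': a→13
  n13 'aca': b→14
  n14 'acab': c→15
  n15 'acabc': ·  [P3 ends]

Failure links (BFS by depth):
  n1('b'): parent n0 fail=0; on 'b' 0 → fail=0;  out ∅∪∅=∅
  n7('a'): parent n0 fail=0; on 'a' 0 → fail=0;  out ∅∪∅=∅
  n2('bc'): parent n1 fail=0; on 'c' 0 → fail=0;  out {4}∪∅={4}
  n5('bb'): parent n1 fail=0; on 'b' 0 → fail=1;  out ∅∪∅=∅
  n8('aa'): parent n7 fail=0; on 'a' 0 → fail=7;  out ∅∪∅=∅
  n12('ac'): parent n7 fail=0; on 'c' 0 → fail=0;  out ∅∪∅=∅
  n3('bca'): parent n2 fail=0; on 'a' 0 → fail=7;  out ∅∪∅=∅
  n6('bbc'): parent n5 fail=1; on 'c' 1 → fail=2;  out {1}∪{4}={1,4}
  n9('aaa'): parent n8 fail=7; on 'a' 7 → fail=8;  out ∅∪∅=∅
  n13('aca'): parent n12 fail=0; on 'a' 0 → fail=7;  out ∅∪∅=∅
  n4('bcaa'): parent n3 fail=7; on 'a' 7 → fail=8;  out {0}∪∅={0}
  n10('aaaa'): parent n9 fail=8; on 'a' 8 → fail=9;  out ∅∪∅=∅
  n14('acab'): parent n13 fail=7; on 'b' 7→0 → fail=1;  out ∅∪∅=∅
  n11('aaaac'): parent n10 fail=9; on 'c' 9→8→7 → fail=12;  out {2}∪∅={2}
  n15('acabc'): parent n14 fail=1; on 'c' 1 → fail=2;  out {3}∪{4}={3,4}

Run:
i=0 'b': node 0→1
i=1 'a': node 1→7 ·f
i=2 'c': node 7→12
i=3 'b': node 12→1 ·f
i=4 'b': node 1→5
i=5 'c': node 5→6  → match P1@[3:5],P4@[4:5]
i=6 'a': node 6→3 ·f
i=7 'b': node 3→1 ·f
i=8 'c': node 1→2  → match P4@[7:8]
i=9 'b': node 2→1 ·f
i=10 'a': node 1→7 ·f
i=11 'a': node 7→8
i=12 'a': node 8→9
i=13 'a': node 9→10
i=14 'c': node 10→11  → match P2@[10:14]
i=15 'a': node 11→13 ·f
i=16 'b': node 13→14
i=17 'b': node 14→5 ·f
i=18 'b': node 5→5 ·f
i=19 'c': node 5→6  → match P1@[17:19],P4@[18:19]
i=20 'b': node 6→1 ·f
i=21 'b': node 1→5
i=22 'b': node 5→5 ·f
i=23 'c': node 5→6  → match P1@[21:23],P4@[22:23]
i=24 'b': node 6→1 ·f
i=25 'c': node 1→2  → match P4@[24:25]
i=26 'a': node 2→3
i=27 'a': node 3→4  → match P0@[24:27]
i=28 'b': node 4→1 ·f
i=29 'a': node 1→7 ·f
i=30 'b': node 7→1 ·f
i=31 'c': node 1→2  → match P4@[30:31]
i=32 'a': node 2→3
i=33 'a': node 3→4  → match P0@[30:33]

All matches (sorted): [[5,1],[5,4],[8,4],[14,2],[19,1],[19,4],[23,1],[23,4],[25,4],[27,0],[31,4],[33,0]]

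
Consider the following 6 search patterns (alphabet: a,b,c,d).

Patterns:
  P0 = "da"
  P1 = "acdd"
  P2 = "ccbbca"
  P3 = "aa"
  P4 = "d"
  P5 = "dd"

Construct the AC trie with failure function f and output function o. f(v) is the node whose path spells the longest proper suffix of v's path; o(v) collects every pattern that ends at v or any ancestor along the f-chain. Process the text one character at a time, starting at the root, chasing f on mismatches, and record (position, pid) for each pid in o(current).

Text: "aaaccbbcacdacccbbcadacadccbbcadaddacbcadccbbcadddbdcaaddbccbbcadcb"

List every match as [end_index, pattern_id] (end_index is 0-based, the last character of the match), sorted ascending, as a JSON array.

Build:
Trie nodes:
  n0 'ε': a→3 c→7 d→1
  n1 'd': a→2 d→14  ←P4
  n2 'da': ·  ←P0
  n3 'a': a→13 c→4
  n4 'ac': d→5
  n5 'acd': d→6
  n6 'acdd': ·  ←P1
  n7 'c': c→8
  n8 'cc': b→9
  n9 'ccb': b→10
  n10 'ccbb': c→11
  n11 'ccbbc': a→12
  n12 'ccbbca': ·  ←P2
  n13 'aa': ·  ←P3
  n14 'dd': ·  ←P5

BFS fail/out derivation:
  n1('d'): parent n0 fail=0; on 'd' 0 → fail=0;  out {4}∪∅={4}
  n3('a'): parent n0 fail=0; on 'a' 0 → fail=0;  out ∅∪∅=∅
  n7('c'): parent n0 fail=0; on 'c' 0 → fail=0;  out ∅∪∅=∅
  n2('da'): parent n1 fail=0; on 'a' 0 → fail=3;  out {0}∪∅={0}
  n4('ac'): parent n3 fail=0; on 'c' 0 → fail=7;  out ∅∪∅=∅
  n8('cc'): parent n7 fail=0; on 'c' 0 → fail=7;  out ∅∪∅=∅
  n13('aa'): parent n3 fail=0; on 'a' 0 → fail=3;  out {3}∪∅={3}
  n14('dd'): parent n1 fail=0; on 'd' 0 → fail=1;  out {5}∪{4}={4,5}
  n5('acd'): parent n4 fail=7; on 'd' 7→0 → fail=1;  out ∅∪{4}={4}
  n9('ccb'): parent n8 fail=7; on 'b' 7→0 → fail=0;  out ∅∪∅=∅
  n6('acdd'): parent n5 fail=1; on 'd' 1 → fail=14;  out {1}∪{4,5}={1,4,5}
  n10('ccbb'): parent n9 fail=0; on 'b' 0 → fail=0;  out ∅∪∅=∅
  n11('ccbbc'): parent n10 fail=0; on 'c' 0 → fail=7;  out ∅∪∅=∅
  n12('ccbbca'): parent n11 fail=7; on 'a' 7→0 → fail=3;  out {2}∪∅={2}

Scan:
i=0 'a': node 0→3
i=1 'a': node 3→13  ** P3@[0:1]
i=2 'a': node 13→13 ·f  ** P3@[1:2]
i=3 'c': node 13→4 ·f
i=4 'c': node 4→8 ·f
i=5 'b': node 8→9
i=6 'b': node 9→10
i=7 'c': node 10→11
i=8 'a': node 11→12  ** P2@[3:8]
i=9 'c': node 12→4 ·f
i=10 'd': node 4→5  ** P4@[10:10]
i=11 'a': node 5→2 ·f  ** P0@[10:11]
i=12 'c': node 2→4 ·f
i=13 'c': node 4→8 ·f
i=14 'c': node 8→8 ·f
i=15 'b': node 8→9
i=16 'b': node 9→10
i=17 'c': node 10→11
i=18 'a': node 11→12  ** P2@[13:18]
i=19 'd': node 12→1 ·f  ** P4@[19:19]
i=20 'a': node 1→2  ** P0@[19:20]
i=21 'c': node 2→4 ·f
i=22 'a': node 4→3 ·f
i=23 'd': node 3→1 ·f  ** P4@[23:23]
i=24 'c': node 1→7 ·f
i=25 'c': node 7→8
i=26 'b': node 8→9
i=27 'b': node 9→10
i=28 'c': node 10→11
i=29 'a': node 11→12  ** P2@[24:29]
i=30 'd': node 12→1 ·f  ** P4@[30:30]
i=31 'a': node 1→2  ** P0@[30:31]
i=32 'd': node 2→1 ·f  ** P4@[32:32]
i=33 'd': node 1→14  ** P4@[33:33],P5@[32:33]
i=34 'a': node 14→2 ·f  ** P0@[33:34]
i=35 'c': node 2→4 ·f
i=36 'b': node 4→0 ·f
i=37 'c': node 0→7
i=38 'a': node 7→3 ·f
i=39 'd': node 3→1 ·f  ** P4@[39:39]
i=40 'c': node 1→7 ·f
i=41 'c': node 7→8
i=42 'b': node 8→9
i=43 'b': node 9→10
i=44 'c': node 10→11
i=45 'a': node 11→12  ** P2@[40:45]
i=46 'd': node 12→1 ·f  ** P4@[46:46]
i=47 'd': node 1→14  ** P4@[47:47],P5@[46:47]
i=48 'd': node 14→14 ·f  ** P4@[48:48],P5@[47:48]
i=49 'b': node 14→0 ·f
i=50 'd': node 0→1  ** P4@[50:50]
i=51 'c': node 1→7 ·f
i=52 'a': node 7→3 ·f
i=53 'a': node 3→13  ** P3@[52:53]
i=54 'd': node 13→1 ·f  ** P4@[54:54]
i=55 'd': node 1→14  ** P4@[55:55],P5@[54:55]
i=56 'b': node 14→0 ·f
i=57 'c': node 0→7
i=58 'c': node 7→8
i=59 'b': node 8→9
i=60 'b': node 9→10
i=61 'c': node 10→11
i=62 'a': node 11→12  ** P2@[57:62]
i=63 'd': node 12→1 ·f  ** P4@[63:63]
i=64 'c': node 1→7 ·f
i=65 'b': node 7→0 ·f

All matches (sorted): [[1,3],[2,3],[8,2],[10,4],[11,0],[18,2],[19,4],[20,0],[23,4],[29,2],[30,4],[31,0],[32,4],[33,4],[33,5],[34,0],[39,4],[45,2],[46,4],[47,4],[47,5],[48,4],[48,5],[50,4],[53,3],[54,4],[55,4],[55,5],[62,2],[63,4]]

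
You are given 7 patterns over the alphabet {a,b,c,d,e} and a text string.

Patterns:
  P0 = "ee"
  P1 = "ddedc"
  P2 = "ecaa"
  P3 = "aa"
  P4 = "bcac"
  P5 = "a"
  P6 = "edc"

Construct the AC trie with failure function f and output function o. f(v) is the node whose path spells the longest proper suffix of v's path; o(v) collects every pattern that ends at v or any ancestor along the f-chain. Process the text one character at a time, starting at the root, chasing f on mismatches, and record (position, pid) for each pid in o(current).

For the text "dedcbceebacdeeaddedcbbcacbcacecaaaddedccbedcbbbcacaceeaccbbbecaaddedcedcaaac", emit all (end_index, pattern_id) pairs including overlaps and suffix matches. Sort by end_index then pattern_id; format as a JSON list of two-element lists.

Build:
Trie (insert patterns):
  n0 'ε': a→11 b→13 d→3 e→1
  n1 'e': c→8 d→17 e→2
  n2 'ee': ·  ←P0
  n3 'd': d→4
  n4 'dd': e→5
  n5 'dde': d→6
  n6 'dded': c→7
  n7 'ddedc': ·  ←P1
  n8 'ec': a→9
  n9 'eca': a→10
  n10 'ecaa': ·  ←P2
  n11 'a': a→12  ←P5
  n12 'aa': ·  ←P3
  n13 'b': c→14
  n14 'bc': a→15
  n15 'bca': c→16
  n16 'bcac': ·  ←P4
  n17 'ed': c→18
  n18 'edc': ·  ←P6

Failure links (BFS by depth):
  n1('e'): parent n0 fail=0; on 'e' 0 → fail=0;  out ∅∪∅=∅
  n3('d'): parent n0 fail=0; on 'd' 0 → fail=0;  out ∅∪∅=∅
  n11('a'): parent n0 fail=0; on 'a' 0 → fail=0;  out {5}∪∅={5}
  n13('b'): parent n0 fail=0; on 'b' 0 → fail=0;  out ∅∪∅=∅
  n2('ee'): parent n1 fail=0; on 'e' 0 → fail=1;  out {0}∪∅={0}
  n4('dd'): parent n3 fail=0; on 'd' 0 → fail=3;  out ∅∪∅=∅
  n8('ec'): parent n1 fail=0; on 'c' 0 → fail=0;  out ∅∪∅=∅
  n12('aa'): parent n11 fail=0; on 'a' 0 → fail=11;  out {3}∪{5}={3,5}
  n14('bc'): parent n13 fail=0; on 'c' 0 → fail=0;  out ∅∪∅=∅
  n17('ed'): parent n1 fail=0; on 'd' 0 → fail=3;  out ∅∪∅=∅
  n5('dde'): parent n4 fail=3; on 'e' 3→0 → fail=1;  out ∅∪∅=∅
  n9('eca'): parent n8 fail=0; on 'a' 0 → fail=11;  out ∅∪{5}={5}
  n15('bca'): parent n14 fail=0; on 'a' 0 → fail=11;  out ∅∪{5}={5}
  n18('edc'): parent n17 fail=3; on 'c' 3→0 → fail=0;  out {6}∪∅={6}
  n6('dded'): parent n5 fail=1; on 'd' 1 → fail=17;  out ∅∪∅=∅
  n10('ecaa'): parent n9 fail=11; on 'a' 11 → fail=12;  out {2}∪{3,5}={2,3,5}
  n16('bcac'): parent n15 fail=11; on 'c' 11→0 → fail=0;  out {4}∪∅={4}
  n7('ddedc'): parent n6 fail=17; on 'c' 17 → fail=18;  out {1}∪{6}={1,6}

Scan:
pos 0 'd': at 3
pos 1 'e': at 1 (via fail)
pos 2 'd': at 17
pos 3 'c': at 18  → match P6@[1:3]
pos 4 'b': at 13 (via fail)
pos 5 'c': at 14
pos 6 'e': at 1 (via fail)
pos 7 'e': at 2  → match P0@[6:7]
pos 8 'b': at 13 (via fail)
pos 9 'a': at 11 (via fail)  → match P5@[9:9]
pos 10 'c': at 0 (via fail)
pos 11 'd': at 3
pos 12 'e': at 1 (via fail)
pos 13 'e': at 2  → match P0@[12:13]
pos 14 'a': at 11 (via fail)  → match P5@[14:14]
pos 15 'd': at 3 (via fail)
pos 16 'd': at 4
pos 17 'e': at 5
pos 18 'd': at 6
pos 19 'c': at 7  → match P1@[15:19],P6@[17:19]
pos 20 'b': at 13 (via fail)
pos 21 'b': at 13 (via fail)
pos 22 'c': at 14
pos 23 'a': at 15  → match P5@[23:23]
pos 24 'c': at 16  → match P4@[21:24]
pos 25 'b': at 13 (via fail)
pos 26 'c': at 14
pos 27 'a': at 15  → match P5@[27:27]
pos 28 'c': at 16  → match P4@[25:28]
pos 29 'e': at 1 (via fail)
pos 30 'c': at 8
pos 31 'a': at 9  → match P5@[31:31]
pos 32 'a': at 10  → match P2@[29:32],P3@[31:32],P5@[32:32]
pos 33 'a': at 12 (via fail)  → match P3@[32:33],P5@[33:33]
pos 34 'd': at 3 (via fail)
pos 35 'd': at 4
pos 36 'e': at 5
pos 37 'd': at 6
pos 38 'c': at 7  → match P1@[34:38],P6@[36:38]
pos 39 'c': at 0 (via fail)
pos 40 'b': at 13
pos 41 'e': at 1 (via fail)
pos 42 'd': at 17
pos 43 'c': at 18  → match P6@[41:43]
pos 44 'b': at 13 (via fail)
pos 45 'b': at 13 (via fail)
pos 46 'b': at 13 (via fail)
pos 47 'c': at 14
pos 48 'a': at 15  → match P5@[48:48]
pos 49 'c': at 16  → match P4@[46:49]
pos 50 'a': at 11 (via fail)  → match P5@[50:50]
pos 51 'c': at 0 (via fail)
pos 52 'e': at 1
pos 53 'e': at 2  → match P0@[52:53]
pos 54 'a': at 11 (via fail)  → match P5@[54:54]
pos 55 'c': at 0 (via fail)
pos 56 'c': at 0
pos 57 'b': at 13
pos 58 'b': at 13 (via fail)
pos 59 'b': at 13 (via fail)
pos 60 'e': at 1 (via fail)
pos 61 'c': at 8
pos 62 'a': at 9  → match P5@[62:62]
pos 63 'a': at 10  → match P2@[60:63],P3@[62:63],P5@[63:63]
pos 64 'd': at 3 (via fail)
pos 65 'd': at 4
pos 66 'e': at 5
pos 67 'd': at 6
pos 68 'c': at 7  → match P1@[64:68],P6@[66:68]
pos 69 'e': at 1 (via fail)
pos 70 'd': at 17
pos 71 'c': at 18  → match P6@[69:71]
pos 72 'a': at 11 (via fail)  → match P5@[72:72]
pos 73 'a': at 12  → match P3@[72:73],P5@[73:73]
pos 74 'a': at 12 (via fail)  → match P3@[73:74],P5@[74:74]
pos 75 'c': at 0 (via fail)

Matches: [[3,6],[7,0],[9,5],[13,0],[14,5],[19,1],[19,6],[23,5],[24,4],[27,5],[28,4],[31,5],[32,2],[32,3],[32,5],[33,3],[33,5],[38,1],[38,6],[43,6],[48,5],[49,4],[50,5],[53,0],[54,5],[62,5],[63,2],[63,3],[63,5],[68,1],[68,6],[71,6],[72,5],[73,3],[73,5],[74,3],[74,5]]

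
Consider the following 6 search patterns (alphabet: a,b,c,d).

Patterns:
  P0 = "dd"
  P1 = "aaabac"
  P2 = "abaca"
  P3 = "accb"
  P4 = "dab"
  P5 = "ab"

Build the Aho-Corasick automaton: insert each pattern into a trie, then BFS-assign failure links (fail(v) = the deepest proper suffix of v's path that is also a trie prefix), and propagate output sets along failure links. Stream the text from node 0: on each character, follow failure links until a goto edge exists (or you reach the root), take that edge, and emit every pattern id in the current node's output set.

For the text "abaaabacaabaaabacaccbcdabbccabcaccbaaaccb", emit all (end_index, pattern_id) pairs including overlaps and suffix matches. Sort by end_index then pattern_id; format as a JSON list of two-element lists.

Construct AC machine:
Trie nodes:
  n0 'ε': a→3 d→1
  n1 'd': a→16 d→2
  n2 'dd': ·  [P0 ends]
  n3 'a': a→4 b→9 c→13
  n4 'aa': a→5
  n5 'aaa': b→6
  n6 'aaab': a→7
  n7 'aaaba': c→8
  n8 'aaabac': ·  [P1 ends]
  n9 'ab': a→10  [P5 ends]
  n10 'aba': c→11
  n11 'abac': a→12
  n12 'abaca': ·  [P2 ends]
  n13 'ac': c→14
  n14 'acc': b→15
  n15 'accb': ·  [P3 ends]
  n16 'da': b→17
  n17 'dab': ·  [P4 ends]

BFS fail/out derivation:
  n1('d'): parent n0 fail=0; on 'd' 0 → fail=0;  out ∅∪∅=∅
  n3('a'): parent n0 fail=0; on 'a' 0 → fail=0;  out ∅∪∅=∅
  n2('dd'): parent n1 fail=0; on 'd' 0 → fail=1;  out {0}∪∅={0}
  n4('aa'): parent n3 fail=0; on 'a' 0 → fail=3;  out ∅∪∅=∅
  n9('ab'): parent n3 fail=0; on 'b' 0 → fail=0;  out {5}∪∅={5}
  n13('ac'): parent n3 fail=0; on 'c' 0 → fail=0;  out ∅∪∅=∅
  n16('da'): parent n1 fail=0; on 'a' 0 → fail=3;  out ∅∪∅=∅
  n5('aaa'): parent n4 fail=3; on 'a' 3 → fail=4;  out ∅∪∅=∅
  n10('aba'): parent n9 fail=0; on 'a' 0 → fail=3;  out ∅∪∅=∅
  n14('acc'): parent n13 fail=0; on 'c' 0 → fail=0;  out ∅∪∅=∅
  n17('dab'): parent n16 fail=3; on 'b' 3 → fail=9;  out {4}∪{5}={4,5}
  n6('aaab'): parent n5 fail=4; on 'b' 4→3 → fail=9;  out ∅∪{5}={5}
  n11('abac'): parent n10 fail=3; on 'c' 3 → fail=13;  out ∅∪∅=∅
  n15('accb'): parent n14 fail=0; on 'b' 0 → fail=0;  out {3}∪∅={3}
  n7('aaaba'): parent n6 fail=9; on 'a' 9 → fail=10;  out ∅∪∅=∅
  n12('abaca'): parent n11 fail=13; on 'a' 13→0 → fail=3;  out {2}∪∅={2}
  n8('aaabac'): parent n7 fail=10; on 'c' 10 → fail=11;  out {1}∪∅={1}

Run:
i=0 'a': node 0→3
i=1 'b': node 3→9  emit P5@[0:1]
i=2 'a': node 9→10
i=3 'a': node 10→4 (fail-walked)
i=4 'a': node 4→5
i=5 'b': node 5→6  emit P5@[4:5]
i=6 'a': node 6→7
i=7 'c': node 7→8  emit P1@[2:7]
i=8 'a': node 8→12 (fail-walked)  emit P2@[4:8]
i=9 'a': node 12→4 (fail-walked)
i=10 'b': node 4→9 (fail-walked)  emit P5@[9:10]
i=11 'a': node 9→10
i=12 'a': node 10→4 (fail-walked)
i=13 'a': node 4→5
i=14 'b': node 5→6  emit P5@[13:14]
i=15 'a': node 6→7
i=16 'c': node 7→8  emit P1@[11:16]
i=17 'a': node 8→12 (fail-walked)  emit P2@[13:17]
i=18 'c': node 12→13 (fail-walked)
i=19 'c': node 13→14
i=20 'b': node 14→15  emit P3@[17:20]
i=21 'c': node 15→0 (fail-walked)
i=22 'd': node 0→1
i=23 'a': node 1→16
i=24 'b': node 16→17  emit P4@[22:24],P5@[23:24]
i=25 'b': node 17→0 (fail-walked)
i=26 'c': node 0→0
i=27 'c': node 0→0
i=28 'a': node 0→3
i=29 'b': node 3→9  emit P5@[28:29]
i=30 'c': node 9→0 (fail-walked)
i=31 'a': node 0→3
i=32 'c': node 3→13
i=33 'c': node 13→14
i=34 'b': node 14→15  emit P3@[31:34]
i=35 'a': node 15→3 (fail-walked)
i=36 'a': node 3→4
i=37 'a': node 4→5
i=38 'c': node 5→13 (fail-walked)
i=39 'c': node 13→14
i=40 'b': node 14→15  emit P3@[37:40]

All matches (sorted): [[1,5],[5,5],[7,1],[8,2],[10,5],[14,5],[16,1],[17,2],[20,3],[24,4],[24,5],[29,5],[34,3],[40,3]]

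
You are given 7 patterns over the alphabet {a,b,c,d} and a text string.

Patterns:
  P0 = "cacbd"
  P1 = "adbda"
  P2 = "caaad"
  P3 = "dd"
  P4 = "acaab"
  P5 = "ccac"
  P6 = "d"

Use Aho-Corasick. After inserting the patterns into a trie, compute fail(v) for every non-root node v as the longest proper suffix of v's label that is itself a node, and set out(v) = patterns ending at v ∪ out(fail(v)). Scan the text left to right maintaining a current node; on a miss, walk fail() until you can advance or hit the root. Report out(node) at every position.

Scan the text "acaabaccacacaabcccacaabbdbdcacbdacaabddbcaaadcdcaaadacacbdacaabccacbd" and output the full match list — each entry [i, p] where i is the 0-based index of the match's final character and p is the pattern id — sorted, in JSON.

Build automaton:
Trie nodes:
  n0 'ε': a→6 c→1 d→14
  n1 'c': a→2 c→20
  n2 'ca': a→11 c→3
  n3 'cac': b→4
  n4 'cacb': d→5
  n5 'cacbd': ·  ←P0
  n6 'a': c→16 d→7
  n7 'ad': b→8
  n8 'adb': d→9
  n9 'adbd': a→10
  n10 'adbda': ·  ←P1
  n11 'caa': a→12
  n12 'caaa': d→13
  n13 'caaad': ·  ←P2
  n14 'd': d→15  ←P6
  n15 'dd': ·  ←P3
  n16 'ac': a→17
  n17 'aca': a→18
  n18 'acaa': b→19
  n19 'acaab': ·  ←P4
  n20 'cc': a→21
  n21 'cca': c→22
  n22 'ccac': ·  ←P5

BFS fail/out derivation:
  n1('c'): parent n0 fail=0; on 'c' 0 → fail=0;  out ∅∪∅=∅
  n6('a'): parent n0 fail=0; on 'a' 0 → fail=0;  out ∅∪∅=∅
  n14('d'): parent n0 fail=0; on 'd' 0 → fail=0;  out {6}∪∅={6}
  n2('ca'): parent n1 fail=0; on 'a' 0 → fail=6;  out ∅∪∅=∅
  n7('ad'): parent n6 fail=0; on 'd' 0 → fail=14;  out ∅∪{6}={6}
  n15('dd'): parent n14 fail=0; on 'd' 0 → fail=14;  out {3}∪{6}={3,6}
  n16('ac'): parent n6 fail=0; on 'c' 0 → fail=1;  out ∅∪∅=∅
  n20('cc'): parent n1 fail=0; on 'c' 0 → fail=1;  out ∅∪∅=∅
  n3('cac'): parent n2 fail=6; on 'c' 6 → fail=16;  out ∅∪∅=∅
  n8('adb'): parent n7 fail=14; on 'b' 14→0 → fail=0;  out ∅∪∅=∅
  n11('caa'): parent n2 fail=6; on 'a' 6→0 → fail=6;  out ∅∪∅=∅
  n17('aca'): parent n16 fail=1; on 'a' 1 → fail=2;  out ∅∪∅=∅
  n21('cca'): parent n20 fail=1; on 'a' 1 → fail=2;  out ∅∪∅=∅
  n4('cacb'): parent n3 fail=16; on 'b' 16→1→0 → fail=0;  out ∅∪∅=∅
  n9('adbd'): parent n8 fail=0; on 'd' 0 → fail=14;  out ∅∪{6}={6}
  n12('caaa'): parent n11 fail=6; on 'a' 6→0 → fail=6;  out ∅∪∅=∅
  n18('acaa'): parent n17 fail=2; on 'a' 2 → fail=11;  out ∅∪∅=∅
  n22('ccac'): parent n21 fail=2; on 'c' 2 → fail=3;  out {5}∪∅={5}
  n5('cacbd'): parent n4 fail=0; on 'd' 0 → fail=14;  out {0}∪{6}={0,6}
  n10('adbda'): parent n9 fail=14; on 'a' 14→0 → fail=6;  out {1}∪∅={1}
  n13('caaad'): parent n12 fail=6; on 'd' 6 → fail=7;  out {2}∪{6}={2,6}
  n19('acaab'): parent n18 fail=11; on 'b' 11→6→0 → fail=0;  out {4}∪∅={4}

Run:
[0] read 'a'  n0⇒n6
[1] read 'c'  n6⇒n16
[2] read 'a'  n16⇒n17
[3] read 'a'  n17⇒n18
[4] read 'b'  n18⇒n19  emit P4@[0:4]
[5] read 'a'  n19⇒n6 (fail-walked)
[6] read 'c'  n6⇒n16
[7] read 'c'  n16⇒n20 (fail-walked)
[8] read 'a'  n20⇒n21
[9] read 'c'  n21⇒n22  emit P5@[6:9]
[10] read 'a'  n22⇒n17 (fail-walked)
[11] read 'c'  n17⇒n3 (fail-walked)
[12] read 'a'  n3⇒n17 (fail-walked)
[13] read 'a'  n17⇒n18
[14] read 'b'  n18⇒n19  emit P4@[10:14]
[15] read 'c'  n19⇒n1 (fail-walked)
[16] read 'c'  n1⇒n20
[17] read 'c'  n20⇒n20 (fail-walked)
[18] read 'a'  n20⇒n21
[19] read 'c'  n21⇒n22  emit P5@[16:19]
[20] read 'a'  n22⇒n17 (fail-walked)
[21] read 'a'  n17⇒n18
[22] read 'b'  n18⇒n19  emit P4@[18:22]
[23] read 'b'  n19⇒n0 (fail-walked)
[24] read 'd'  n0⇒n14  emit P6@[24:24]
[25] read 'b'  n14⇒n0 (fail-walked)
[26] read 'd'  n0⇒n14  emit P6@[26:26]
[27] read 'c'  n14⇒n1 (fail-walked)
[28] read 'a'  n1⇒n2
[29] read 'c'  n2⇒n3
[30] read 'b'  n3⇒n4
[31] read 'd'  n4⇒n5  emit P0@[27:31],P6@[31:31]
[32] read 'a'  n5⇒n6 (fail-walked)
[33] read 'c'  n6⇒n16
[34] read 'a'  n16⇒n17
[35] read 'a'  n17⇒n18
[36] read 'b'  n18⇒n19  emit P4@[32:36]
[37] read 'd'  n19⇒n14 (fail-walked)  emit P6@[37:37]
[38] read 'd'  n14⇒n15  emit P3@[37:38],P6@[38:38]
[39] read 'b'  n15⇒n0 (fail-walked)
[40] read 'c'  n0⇒n1
[41] read 'a'  n1⇒n2
[42] read 'a'  n2⇒n11
[43] read 'a'  n11⇒n12
[44] read 'd'  n12⇒n13  emit P2@[40:44],P6@[44:44]
[45] read 'c'  n13⇒n1 (fail-walked)
[46] read 'd'  n1⇒n14 (fail-walked)  emit P6@[46:46]
[47] read 'c'  n14⇒n1 (fail-walked)
[48] read 'a'  n1⇒n2
[49] read 'a'  n2⇒n11
[50] read 'a'  n11⇒n12
[51] read 'd'  n12⇒n13  emit P2@[47:51],P6@[51:51]
[52] read 'a'  n13⇒n6 (fail-walked)
[53] read 'c'  n6⇒n16
[54] read 'a'  n16⇒n17
[55] read 'c'  n17⇒n3 (fail-walked)
[56] read 'b'  n3⇒n4
[57] read 'd'  n4⇒n5  emit P0@[53:57],P6@[57:57]
[58] read 'a'  n5⇒n6 (fail-walked)
[59] read 'c'  n6⇒n16
[60] read 'a'  n16⇒n17
[61] read 'a'  n17⇒n18
[62] read 'b'  n18⇒n19  emit P4@[58:62]
[63] read 'c'  n19⇒n1 (fail-walked)
[64] read 'c'  n1⇒n20
[65] read 'a'  n20⇒n21
[66] read 'c'  n21⇒n22  emit P5@[63:66]
[67] read 'b'  n22⇒n4 (fail-walked)
[68] read 'd'  n4⇒n5  emit P0@[64:68],P6@[68:68]

All matches (sorted): [[4,4],[9,5],[14,4],[19,5],[22,4],[24,6],[26,6],[31,0],[31,6],[36,4],[37,6],[38,3],[38,6],[44,2],[44,6],[46,6],[51,2],[51,6],[57,0],[57,6],[62,4],[66,5],[68,0],[68,6]]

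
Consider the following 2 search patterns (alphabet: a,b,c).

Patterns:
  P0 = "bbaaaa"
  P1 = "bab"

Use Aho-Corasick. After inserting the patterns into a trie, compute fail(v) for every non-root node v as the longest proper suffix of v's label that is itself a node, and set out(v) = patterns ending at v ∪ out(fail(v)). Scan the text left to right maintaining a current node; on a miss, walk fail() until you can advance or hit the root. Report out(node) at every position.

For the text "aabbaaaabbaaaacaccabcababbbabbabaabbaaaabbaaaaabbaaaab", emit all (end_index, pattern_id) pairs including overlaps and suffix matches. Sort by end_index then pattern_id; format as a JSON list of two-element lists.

Build automaton:
Trie (insert patterns):
  n0 'ε': b→1
  n1 'b': a→7 b→2
  n2 'bb': a→3
  n3 'bba': a→4
  n4 'bbaa': a→5
  n5 'bbaaa': a→6
  n6 'bbaaaa': ·  [P0 ends]
  n7 'ba': b→8
  n8 'bab': ·  [P1 ends]

Failure links (BFS by depth):
  fail(1) 'b': from fail(0)=0 chase 'b': 0 ⇒ 0;  out=∅∪out(0)=∅
  fail(2) 'bb': from fail(1)=0 chase 'b': 0 ⇒ 1;  out=∅∪out(1)=∅
  fail(7) 'ba': from fail(1)=0 chase 'a': 0 ⇒ 0;  out=∅∪out(0)=∅
  fail(3) 'bba': from fail(2)=1 chase 'a': 1 ⇒ 7;  out=∅∪out(7)=∅
  fail(8) 'bab': from fail(7)=0 chase 'b': 0 ⇒ 1;  out={1}∪out(1)={1}
  fail(4) 'bbaa': from fail(3)=7 chase 'a': 7→0 ⇒ 0;  out=∅∪out(0)=∅
  fail(5) 'bbaaa': from fail(4)=0 chase 'a': 0 ⇒ 0;  out=∅∪out(0)=∅
  fail(6) 'bbaaaa': from fail(5)=0 chase 'a': 0 ⇒ 0;  out={0}∪out(0)={0}

Scan:
pos 0 'a': at 0
pos 1 'a': at 0
pos 2 'b': at 1
pos 3 'b': at 2
pos 4 'a': at 3
pos 5 'a': at 4
pos 6 'a': at 5
pos 7 'a': at 6  ** P0@[2:7]
pos 8 'b': at 1 ·f
pos 9 'b': at 2
pos 10 'a': at 3
pos 11 'a': at 4
pos 12 'a': at 5
pos 13 'a': at 6  ** P0@[8:13]
pos 14 'c': at 0 ·f
pos 15 'a': at 0
pos 16 'c': at 0
pos 17 'c': at 0
pos 18 'a': at 0
pos 19 'b': at 1
pos 20 'c': at 0 ·f
pos 21 'a': at 0
pos 22 'b': at 1
pos 23 'a': at 7
pos 24 'b': at 8  ** P1@[22:24]
pos 25 'b': at 2 ·f
pos 26 'b': at 2 ·f
pos 27 'a': at 3
pos 28 'b': at 8 ·f  ** P1@[26:28]
pos 29 'b': at 2 ·f
pos 30 'a': at 3
pos 31 'b': at 8 ·f  ** P1@[29:31]
pos 32 'a': at 7 ·f
pos 33 'a': at 0 ·f
pos 34 'b': at 1
pos 35 'b': at 2
pos 36 'a': at 3
pos 37 'a': at 4
pos 38 'a': at 5
pos 39 'a': at 6  ** P0@[34:39]
pos 40 'b': at 1 ·f
pos 41 'b': at 2
pos 42 'a': at 3
pos 43 'a': at 4
pos 44 'a': at 5
pos 45 'a': at 6  ** P0@[40:45]
pos 46 'a': at 0 ·f
pos 47 'b': at 1
pos 48 'b': at 2
pos 49 'a': at 3
pos 50 'a': at 4
pos 51 'a': at 5
pos 52 'a': at 6  ** P0@[47:52]
pos 53 'b': at 1 ·f

Matches: [[7,0],[13,0],[24,1],[28,1],[31,1],[39,0],[45,0],[52,0]]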